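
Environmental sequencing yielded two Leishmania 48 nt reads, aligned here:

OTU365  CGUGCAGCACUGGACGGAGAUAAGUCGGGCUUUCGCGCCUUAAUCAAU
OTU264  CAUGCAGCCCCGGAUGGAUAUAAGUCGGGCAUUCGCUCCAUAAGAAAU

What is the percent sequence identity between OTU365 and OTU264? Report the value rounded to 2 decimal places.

Differing sites — 2:G/A; 9:A/C; 11:U/C; 15:C/U; 19:G/U; 31:U/A; 37:G/U; 40:U/A; 44:U/G; 45:C/A.
38 of the 48 sites match, so the percent identity is 38/48 × 100 = 79.17%.

79.17%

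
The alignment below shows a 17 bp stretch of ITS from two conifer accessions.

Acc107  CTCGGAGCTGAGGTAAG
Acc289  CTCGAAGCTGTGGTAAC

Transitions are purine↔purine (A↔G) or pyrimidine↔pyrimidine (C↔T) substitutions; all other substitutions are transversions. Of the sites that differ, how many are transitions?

1

Differing sites — 5:G/A (Ti); 11:A/T (Tv); 17:G/C (Tv).
Of the 3 differences, 1 transition and 2 transversions, so the answer is 1.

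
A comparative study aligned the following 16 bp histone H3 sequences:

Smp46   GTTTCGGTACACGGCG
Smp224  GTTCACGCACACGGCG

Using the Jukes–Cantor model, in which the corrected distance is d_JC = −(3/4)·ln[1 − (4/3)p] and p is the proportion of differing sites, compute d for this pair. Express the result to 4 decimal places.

Mismatches occur at site 4 (T/C), site 5 (C/A), site 6 (G/C), site 8 (T/C).
p = 4/16 = 0.250000.
d = −0.75 · ln(1 − (4/3)·0.250000) = −0.75 · ln(0.666667) = −0.75 · (-0.405465) = 0.3041.

0.3041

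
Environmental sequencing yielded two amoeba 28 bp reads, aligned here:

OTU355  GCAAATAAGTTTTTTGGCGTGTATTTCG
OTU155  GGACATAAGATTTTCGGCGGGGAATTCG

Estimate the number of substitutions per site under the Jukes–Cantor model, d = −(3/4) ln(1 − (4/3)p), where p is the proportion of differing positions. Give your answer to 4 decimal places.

The sequences differ at positions 2 (C/G), 4 (A/C), 10 (T/A), 15 (T/C), 20 (T/G), 22 (T/G), 24 (T/A).
p = 7/28 = 0.250000.
d = −0.75 · ln(1 − (4/3)·0.250000) = −0.75 · ln(0.666667) = −0.75 · (-0.405465) = 0.3041.

0.3041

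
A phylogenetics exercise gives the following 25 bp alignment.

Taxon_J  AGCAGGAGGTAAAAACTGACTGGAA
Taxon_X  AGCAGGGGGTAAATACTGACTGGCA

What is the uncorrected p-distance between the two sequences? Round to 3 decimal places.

Differing sites — 7:A/G; 14:A/T; 24:A/C.
There are 3 differences over 25 sites, so p = 3/25 = 0.120.

0.120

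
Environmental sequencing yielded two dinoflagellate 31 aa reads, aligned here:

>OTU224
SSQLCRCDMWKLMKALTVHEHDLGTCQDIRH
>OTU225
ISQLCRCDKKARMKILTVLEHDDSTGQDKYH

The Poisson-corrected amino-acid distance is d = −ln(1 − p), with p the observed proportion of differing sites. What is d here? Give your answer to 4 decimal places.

0.4895

Differing sites — 1:S/I; 9:M/K; 10:W/K; 11:K/A; 12:L/R; 15:A/I; 19:H/L; 23:L/D; 24:G/S; 26:C/G; 29:I/K; 30:R/Y.
p = 12/31 = 0.387097.
d = −ln(1 − 0.387097) = −ln(0.612903) = 0.4895.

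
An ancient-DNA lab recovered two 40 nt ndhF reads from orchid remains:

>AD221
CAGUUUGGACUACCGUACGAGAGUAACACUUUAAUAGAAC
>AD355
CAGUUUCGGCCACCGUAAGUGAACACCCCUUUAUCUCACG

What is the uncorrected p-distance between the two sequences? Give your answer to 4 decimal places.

0.3750

Mismatches occur at site 7 (G→C), site 9 (A→G), site 11 (U→C), site 18 (C→A), site 20 (A→U), site 23 (G→A), site 24 (U→C), site 26 (A→C), site 28 (A→C), site 34 (A→U), site 35 (U→C), site 36 (A→U), site 37 (G→C), site 39 (A→C), site 40 (C→G).
There are 15 differences over 40 sites, so p = 15/40 = 0.3750.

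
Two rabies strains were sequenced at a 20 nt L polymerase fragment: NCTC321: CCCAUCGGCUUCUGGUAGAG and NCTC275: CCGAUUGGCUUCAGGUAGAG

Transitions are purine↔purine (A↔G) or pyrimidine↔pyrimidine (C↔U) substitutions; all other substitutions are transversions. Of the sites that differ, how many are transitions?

1

Differing sites — 3:C/G (Tv); 6:C/U (Ti); 13:U/A (Tv).
Of the 3 differences, 1 transition and 2 transversions, so the answer is 1.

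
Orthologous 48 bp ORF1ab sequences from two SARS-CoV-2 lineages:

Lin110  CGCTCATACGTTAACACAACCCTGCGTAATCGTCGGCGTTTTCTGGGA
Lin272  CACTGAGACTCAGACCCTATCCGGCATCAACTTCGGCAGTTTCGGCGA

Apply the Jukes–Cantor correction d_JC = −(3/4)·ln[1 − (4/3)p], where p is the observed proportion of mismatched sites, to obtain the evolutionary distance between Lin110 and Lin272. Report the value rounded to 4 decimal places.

The sequences differ at positions 2 (G/A), 5 (C/G), 7 (T/G), 10 (G/T), 11 (T/C), 12 (T/A), 13 (A/G), 16 (A/C), 18 (A/T), 20 (C/T), 23 (T/G), 26 (G/A), 28 (A/C), 30 (T/A), 32 (G/T), 38 (G/A), 39 (T/G), 44 (T/G), 46 (G/C).
p = 19/48 = 0.395833.
d = −0.75 · ln(1 − (4/3)·0.395833) = −0.75 · ln(0.472223) = −0.75 · (-0.750304) = 0.5627.

0.5627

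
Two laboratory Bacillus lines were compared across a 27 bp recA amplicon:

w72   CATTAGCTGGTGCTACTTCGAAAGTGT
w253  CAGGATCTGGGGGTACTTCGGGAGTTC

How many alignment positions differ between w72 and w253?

9

Mismatches occur at site 3 (T/G), site 4 (T/G), site 6 (G/T), site 11 (T/G), site 13 (C/G), site 21 (A/G), site 22 (A/G), site 26 (G/T), site 27 (T/C).
That gives 9 mismatches out of 27 aligned sites, so the Hamming distance is 9.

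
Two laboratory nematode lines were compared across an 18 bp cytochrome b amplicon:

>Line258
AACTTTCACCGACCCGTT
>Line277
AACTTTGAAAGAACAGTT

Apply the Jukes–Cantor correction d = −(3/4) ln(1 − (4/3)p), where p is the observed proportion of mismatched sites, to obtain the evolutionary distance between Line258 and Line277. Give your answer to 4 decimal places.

The sequences differ at positions 7 (C/G), 9 (C/A), 10 (C/A), 13 (C/A), 15 (C/A).
p = 5/18 = 0.277778.
d = −0.75 · ln(1 − (4/3)·0.277778) = −0.75 · ln(0.629629) = −0.75 · (-0.462625) = 0.3470.

0.3470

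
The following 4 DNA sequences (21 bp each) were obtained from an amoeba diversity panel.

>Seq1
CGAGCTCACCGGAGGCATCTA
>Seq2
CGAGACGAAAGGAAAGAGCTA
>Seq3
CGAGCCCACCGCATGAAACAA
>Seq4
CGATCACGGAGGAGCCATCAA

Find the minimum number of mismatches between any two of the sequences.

6

Pairwise Hamming distances:
  Seq1 vs Seq2: 9
  Seq1 vs Seq3: 6
  Seq1 vs Seq4: 7
  Seq2 vs Seq3: 10
  Seq2 vs Seq4: 11
  Seq3 vs Seq4: 10
The smallest is 6, between Seq1 and Seq3.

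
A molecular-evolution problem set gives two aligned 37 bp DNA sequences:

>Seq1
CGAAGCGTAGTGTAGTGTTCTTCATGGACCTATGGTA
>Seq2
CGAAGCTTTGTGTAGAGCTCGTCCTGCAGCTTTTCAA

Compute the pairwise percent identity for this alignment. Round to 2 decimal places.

67.57%

Differing sites — 7:G/T; 9:A/T; 16:T/A; 18:T/C; 21:T/G; 24:A/C; 27:G/C; 29:C/G; 32:A/T; 34:G/T; 35:G/C; 36:T/A.
25 of the 37 sites match, so the percent identity is 25/37 × 100 = 67.57%.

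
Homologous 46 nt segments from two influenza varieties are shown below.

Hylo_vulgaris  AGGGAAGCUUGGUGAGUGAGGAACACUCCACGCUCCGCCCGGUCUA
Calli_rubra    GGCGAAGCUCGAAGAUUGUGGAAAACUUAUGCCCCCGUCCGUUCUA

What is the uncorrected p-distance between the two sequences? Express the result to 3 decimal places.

The sequences differ at positions 1 (A/G), 3 (G/C), 10 (U/C), 12 (G/A), 13 (U/A), 16 (G/U), 19 (A/U), 24 (C/A), 28 (C/U), 29 (C/A), 30 (A/U), 31 (C/G), 32 (G/C), 34 (U/C), 38 (C/U), 42 (G/U).
There are 16 differences over 46 sites, so p = 16/46 = 0.348.

0.348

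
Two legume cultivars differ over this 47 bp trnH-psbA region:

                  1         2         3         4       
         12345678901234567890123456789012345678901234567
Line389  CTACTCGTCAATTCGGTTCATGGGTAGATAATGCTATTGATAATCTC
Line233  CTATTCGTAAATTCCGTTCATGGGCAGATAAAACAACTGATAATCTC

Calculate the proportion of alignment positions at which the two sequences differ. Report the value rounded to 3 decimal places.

Differing sites — 4:C/T; 9:C/A; 15:G/C; 25:T/C; 32:T/A; 33:G/A; 35:T/A; 37:T/C.
There are 8 differences over 47 sites, so p = 8/47 = 0.170.

0.170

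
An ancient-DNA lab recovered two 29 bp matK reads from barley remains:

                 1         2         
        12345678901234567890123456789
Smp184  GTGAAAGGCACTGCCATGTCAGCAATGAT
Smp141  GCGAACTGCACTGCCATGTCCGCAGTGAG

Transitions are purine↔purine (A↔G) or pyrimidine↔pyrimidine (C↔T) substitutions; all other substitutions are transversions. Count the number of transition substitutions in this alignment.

2

Differing sites — 2:T/C (Ti); 6:A/C (Tv); 7:G/T (Tv); 21:A/C (Tv); 25:A/G (Ti); 29:T/G (Tv).
Of the 6 differences, 2 transitions and 4 transversions, so the answer is 2.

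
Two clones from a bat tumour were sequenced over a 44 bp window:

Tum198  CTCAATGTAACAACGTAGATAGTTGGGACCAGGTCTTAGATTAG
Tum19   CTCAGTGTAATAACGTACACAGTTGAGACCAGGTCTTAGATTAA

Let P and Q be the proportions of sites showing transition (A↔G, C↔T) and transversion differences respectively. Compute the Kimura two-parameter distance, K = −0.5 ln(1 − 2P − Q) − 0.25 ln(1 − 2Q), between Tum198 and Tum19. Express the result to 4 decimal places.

Differing sites — 5:A/G (Ti); 11:C/T (Ti); 18:G/C (Tv); 20:T/C (Ti); 26:G/A (Ti); 44:G/A (Ti).
Of the 6 differences, 5 transitions and 1 transversion over 44 sites: P = 5/44 = 0.113636, Q = 1/44 = 0.022727.
d = −0.5·ln(0.750001) − 0.25·ln(0.954546) = −0.5·(-0.287681) − 0.25·(-0.046519) = 0.1555.

0.1555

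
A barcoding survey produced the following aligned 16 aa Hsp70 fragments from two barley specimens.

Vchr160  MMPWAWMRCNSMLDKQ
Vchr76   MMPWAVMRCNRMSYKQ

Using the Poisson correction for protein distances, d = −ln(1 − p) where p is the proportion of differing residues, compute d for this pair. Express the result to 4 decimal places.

Differing sites — 6:W/V; 11:S/R; 13:L/S; 14:D/Y.
p = 4/16 = 0.250000.
d = −ln(1 − 0.250000) = −ln(0.750000) = 0.2877.

0.2877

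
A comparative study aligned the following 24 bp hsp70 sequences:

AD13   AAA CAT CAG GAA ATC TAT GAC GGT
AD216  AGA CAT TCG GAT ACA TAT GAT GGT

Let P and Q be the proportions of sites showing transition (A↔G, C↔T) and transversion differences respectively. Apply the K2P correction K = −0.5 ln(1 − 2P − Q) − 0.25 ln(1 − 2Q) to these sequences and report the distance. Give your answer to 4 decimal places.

0.3785

The sequences differ at positions 2 (A/G, transition), 7 (C/T, transition), 8 (A/C, transversion), 12 (A/T, transversion), 14 (T/C, transition), 15 (C/A, transversion), 21 (C/T, transition).
Of the 7 differences, 4 transitions and 3 transversions over 24 sites: P = 4/24 = 0.166667, Q = 3/24 = 0.125000.
d = −0.5·ln(0.541666) − 0.25·ln(0.750000) = −0.5·(-0.613106) − 0.25·(-0.287682) = 0.3785.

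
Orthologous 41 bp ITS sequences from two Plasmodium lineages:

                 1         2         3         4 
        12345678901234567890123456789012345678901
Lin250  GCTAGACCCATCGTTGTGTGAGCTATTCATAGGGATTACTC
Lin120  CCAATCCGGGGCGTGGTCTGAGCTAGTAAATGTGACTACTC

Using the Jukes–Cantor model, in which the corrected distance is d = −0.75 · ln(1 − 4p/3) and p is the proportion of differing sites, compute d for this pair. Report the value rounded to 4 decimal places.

0.5510

The sequences differ at positions 1 (G/C), 3 (T/A), 5 (G/T), 6 (A/C), 8 (C/G), 9 (C/G), 10 (A/G), 11 (T/G), 15 (T/G), 18 (G/C), 26 (T/G), 28 (C/A), 30 (T/A), 31 (A/T), 33 (G/T), 36 (T/C).
p = 16/41 = 0.390244.
d = −0.75 · ln(1 − (4/3)·0.390244) = −0.75 · ln(0.479675) = −0.75 · (-0.734646) = 0.5510.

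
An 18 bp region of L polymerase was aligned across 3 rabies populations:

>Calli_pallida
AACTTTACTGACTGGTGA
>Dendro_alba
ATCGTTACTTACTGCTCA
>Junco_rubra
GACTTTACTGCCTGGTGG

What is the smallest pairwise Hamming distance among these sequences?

3

Pairwise Hamming distances:
  Calli_pallida vs Dendro_alba: 5
  Calli_pallida vs Junco_rubra: 3
  Dendro_alba vs Junco_rubra: 8
The smallest is 3, between Calli_pallida and Junco_rubra.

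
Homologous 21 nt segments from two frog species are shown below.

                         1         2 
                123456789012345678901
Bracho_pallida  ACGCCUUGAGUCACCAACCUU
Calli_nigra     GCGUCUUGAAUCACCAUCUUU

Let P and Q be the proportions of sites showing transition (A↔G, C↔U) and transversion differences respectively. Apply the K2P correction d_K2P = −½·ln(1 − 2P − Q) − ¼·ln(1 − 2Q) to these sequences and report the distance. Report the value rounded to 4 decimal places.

0.3048

Mismatches occur at site 1 (A/G, transition), site 4 (C/U, transition), site 10 (G/A, transition), site 17 (A/U, transversion), site 19 (C/U, transition).
Of the 5 differences, 4 transitions and 1 transversion over 21 sites: P = 4/21 = 0.190476, Q = 1/21 = 0.047619.
d = −0.5·ln(0.571429) − 0.25·ln(0.904762) = −0.5·(-0.559615) − 0.25·(-0.100083) = 0.3048.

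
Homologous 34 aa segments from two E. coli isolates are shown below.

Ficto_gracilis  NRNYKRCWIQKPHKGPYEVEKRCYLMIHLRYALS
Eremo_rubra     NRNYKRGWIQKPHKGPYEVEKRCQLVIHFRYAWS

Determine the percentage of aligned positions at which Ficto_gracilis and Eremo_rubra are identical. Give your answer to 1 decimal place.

85.3%

Mismatches occur at site 7 (C→G), site 24 (Y→Q), site 26 (M→V), site 29 (L→F), site 33 (L→W).
29 of the 34 sites match, so the percent identity is 29/34 × 100 = 85.3%.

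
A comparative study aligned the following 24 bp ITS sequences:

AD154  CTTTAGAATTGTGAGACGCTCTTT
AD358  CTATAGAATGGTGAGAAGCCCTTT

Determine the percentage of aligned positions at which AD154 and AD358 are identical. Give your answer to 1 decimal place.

The sequences differ at positions 3 (T/A), 10 (T/G), 17 (C/A), 20 (T/C).
20 of the 24 sites match, so the percent identity is 20/24 × 100 = 83.3%.

83.3%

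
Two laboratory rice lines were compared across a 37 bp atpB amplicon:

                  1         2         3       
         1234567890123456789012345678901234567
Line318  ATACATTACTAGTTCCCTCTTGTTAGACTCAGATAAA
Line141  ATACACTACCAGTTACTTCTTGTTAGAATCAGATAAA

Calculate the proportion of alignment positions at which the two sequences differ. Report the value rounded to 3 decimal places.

0.135

Differing sites — 6:T/C; 10:T/C; 15:C/A; 17:C/T; 28:C/A.
There are 5 differences over 37 sites, so p = 5/37 = 0.135.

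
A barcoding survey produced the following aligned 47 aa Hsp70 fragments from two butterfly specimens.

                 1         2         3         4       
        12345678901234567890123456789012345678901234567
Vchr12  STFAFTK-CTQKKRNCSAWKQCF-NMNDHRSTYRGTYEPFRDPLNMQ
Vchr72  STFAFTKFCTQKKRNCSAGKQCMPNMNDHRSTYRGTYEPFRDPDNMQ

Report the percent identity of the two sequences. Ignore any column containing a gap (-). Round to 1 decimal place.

93.3%

Excluding the 2 gap columns leaves 45 comparable sites.
The sequences differ at positions 19 (W/G), 23 (F/M), 44 (L/D).
42 of the 45 comparable sites match, so the percent identity is 42/45 × 100 = 93.3%.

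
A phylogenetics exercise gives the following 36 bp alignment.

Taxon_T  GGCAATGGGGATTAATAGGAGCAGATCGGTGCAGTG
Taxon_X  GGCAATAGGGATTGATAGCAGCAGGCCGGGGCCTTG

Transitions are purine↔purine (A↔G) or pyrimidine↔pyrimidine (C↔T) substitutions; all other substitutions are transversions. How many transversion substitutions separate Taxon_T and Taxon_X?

Mismatches occur at site 7 (G→A, transition), site 14 (A→G, transition), site 19 (G→C, transversion), site 25 (A→G, transition), site 26 (T→C, transition), site 30 (T→G, transversion), site 33 (A→C, transversion), site 34 (G→T, transversion).
Of the 8 differences, 4 transitions and 4 transversions, so the answer is 4.

4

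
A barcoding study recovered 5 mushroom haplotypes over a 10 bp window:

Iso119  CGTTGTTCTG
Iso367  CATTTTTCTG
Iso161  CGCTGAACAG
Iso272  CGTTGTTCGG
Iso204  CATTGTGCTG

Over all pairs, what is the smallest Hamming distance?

Pairwise Hamming distances:
  Iso119 vs Iso367: 2
  Iso119 vs Iso161: 4
  Iso119 vs Iso272: 1
  Iso119 vs Iso204: 2
  Iso367 vs Iso161: 6
  Iso367 vs Iso272: 3
  Iso367 vs Iso204: 2
  Iso161 vs Iso272: 4
  Iso161 vs Iso204: 5
  Iso272 vs Iso204: 3
The smallest is 1, between Iso119 and Iso272.

1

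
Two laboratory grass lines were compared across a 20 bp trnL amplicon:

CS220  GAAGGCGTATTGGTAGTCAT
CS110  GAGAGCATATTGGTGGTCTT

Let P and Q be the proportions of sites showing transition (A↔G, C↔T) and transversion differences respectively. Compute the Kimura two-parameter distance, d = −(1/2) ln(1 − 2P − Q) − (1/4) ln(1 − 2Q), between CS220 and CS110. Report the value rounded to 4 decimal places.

0.3253

Mismatches occur at site 3 (A↔G, transition), site 4 (G↔A, transition), site 7 (G↔A, transition), site 15 (A↔G, transition), site 19 (A↔T, transversion).
Of the 5 differences, 4 transitions and 1 transversion over 20 sites: P = 4/20 = 0.200000, Q = 1/20 = 0.050000.
d = −0.5·ln(0.550000) − 0.25·ln(0.900000) = −0.5·(-0.597837) − 0.25·(-0.105361) = 0.3253.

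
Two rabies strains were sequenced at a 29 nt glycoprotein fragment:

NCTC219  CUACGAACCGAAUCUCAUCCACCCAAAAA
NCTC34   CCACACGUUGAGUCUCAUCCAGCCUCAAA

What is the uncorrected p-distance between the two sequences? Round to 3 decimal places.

0.345

The sequences differ at positions 2 (U/C), 5 (G/A), 6 (A/C), 7 (A/G), 8 (C/U), 9 (C/U), 12 (A/G), 22 (C/G), 25 (A/U), 26 (A/C).
There are 10 differences over 29 sites, so p = 10/29 = 0.345.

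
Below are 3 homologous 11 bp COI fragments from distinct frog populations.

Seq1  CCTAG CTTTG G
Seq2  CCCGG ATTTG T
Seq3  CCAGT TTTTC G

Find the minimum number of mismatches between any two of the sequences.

Pairwise Hamming distances:
  Seq1 vs Seq2: 4
  Seq1 vs Seq3: 5
  Seq2 vs Seq3: 5
The smallest is 4, between Seq1 and Seq2.

4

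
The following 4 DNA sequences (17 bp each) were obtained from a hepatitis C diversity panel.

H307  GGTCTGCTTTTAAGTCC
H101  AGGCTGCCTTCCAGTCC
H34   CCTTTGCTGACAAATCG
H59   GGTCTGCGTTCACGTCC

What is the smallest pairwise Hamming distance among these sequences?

3

Pairwise Hamming distances:
  H307 vs H101: 5
  H307 vs H34: 8
  H307 vs H59: 3
  H101 vs H34: 10
  H101 vs H59: 5
  H34 vs H59: 9
The smallest is 3, between H307 and H59.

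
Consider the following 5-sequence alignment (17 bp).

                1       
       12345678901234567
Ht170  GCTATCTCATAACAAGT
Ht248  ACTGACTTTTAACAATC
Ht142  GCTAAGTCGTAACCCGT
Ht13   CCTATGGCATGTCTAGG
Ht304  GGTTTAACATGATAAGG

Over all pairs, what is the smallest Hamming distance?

5

Pairwise Hamming distances:
  Ht170 vs Ht248: 7
  Ht170 vs Ht142: 5
  Ht170 vs Ht13: 7
  Ht170 vs Ht304: 7
  Ht248 vs Ht142: 9
  Ht248 vs Ht13: 12
  Ht248 vs Ht304: 12
  Ht142 vs Ht13: 9
  Ht142 vs Ht304: 11
  Ht13 vs Ht304: 8
The smallest is 5, between Ht170 and Ht142.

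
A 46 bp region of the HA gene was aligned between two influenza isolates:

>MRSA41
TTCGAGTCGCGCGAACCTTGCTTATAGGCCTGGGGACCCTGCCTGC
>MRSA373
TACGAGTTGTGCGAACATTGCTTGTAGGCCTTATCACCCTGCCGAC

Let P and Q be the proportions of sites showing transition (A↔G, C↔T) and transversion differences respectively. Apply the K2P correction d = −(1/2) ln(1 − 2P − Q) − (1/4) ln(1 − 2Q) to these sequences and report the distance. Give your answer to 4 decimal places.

Differing sites — 2:T/A (Tv); 8:C/T (Ti); 10:C/T (Ti); 17:C/A (Tv); 24:A/G (Ti); 32:G/T (Tv); 33:G/A (Ti); 34:G/T (Tv); 35:G/C (Tv); 44:T/G (Tv); 45:G/A (Ti).
Of the 11 differences, 5 transitions and 6 transversions over 46 sites: P = 5/46 = 0.108696, Q = 6/46 = 0.130435.
d = −0.5·ln(0.652173) − 0.25·ln(0.739130) = −0.5·(-0.427445) − 0.25·(-0.302281) = 0.2893.

0.2893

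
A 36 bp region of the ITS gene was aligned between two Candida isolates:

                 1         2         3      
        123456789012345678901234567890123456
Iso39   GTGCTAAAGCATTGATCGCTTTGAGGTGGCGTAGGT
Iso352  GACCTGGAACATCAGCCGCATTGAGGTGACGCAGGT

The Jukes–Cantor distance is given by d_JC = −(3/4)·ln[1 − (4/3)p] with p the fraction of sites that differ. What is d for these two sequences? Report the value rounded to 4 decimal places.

0.4408

Differing sites — 2:T/A; 3:G/C; 6:A/G; 7:A/G; 9:G/A; 13:T/C; 14:G/A; 15:A/G; 16:T/C; 20:T/A; 29:G/A; 32:T/C.
p = 12/36 = 0.333333.
d = −0.75 · ln(1 − (4/3)·0.333333) = −0.75 · ln(0.555556) = −0.75 · (-0.587786) = 0.4408.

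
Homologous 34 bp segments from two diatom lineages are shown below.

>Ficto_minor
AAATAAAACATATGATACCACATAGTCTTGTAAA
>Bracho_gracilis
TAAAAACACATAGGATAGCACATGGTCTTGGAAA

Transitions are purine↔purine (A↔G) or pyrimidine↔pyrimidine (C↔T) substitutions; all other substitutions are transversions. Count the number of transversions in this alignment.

6

Mismatches occur at site 1 (A→T, transversion), site 4 (T→A, transversion), site 7 (A→C, transversion), site 13 (T→G, transversion), site 18 (C→G, transversion), site 24 (A→G, transition), site 31 (T→G, transversion).
Of the 7 differences, 1 transition and 6 transversions, so the answer is 6.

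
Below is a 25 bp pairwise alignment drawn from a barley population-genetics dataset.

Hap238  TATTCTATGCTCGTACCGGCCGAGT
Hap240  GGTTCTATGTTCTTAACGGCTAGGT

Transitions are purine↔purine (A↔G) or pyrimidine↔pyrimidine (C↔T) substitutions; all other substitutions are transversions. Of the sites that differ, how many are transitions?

5

The sequences differ at positions 1 (T/G, transversion), 2 (A/G, transition), 10 (C/T, transition), 13 (G/T, transversion), 16 (C/A, transversion), 21 (C/T, transition), 22 (G/A, transition), 23 (A/G, transition).
Of the 8 differences, 5 transitions and 3 transversions, so the answer is 5.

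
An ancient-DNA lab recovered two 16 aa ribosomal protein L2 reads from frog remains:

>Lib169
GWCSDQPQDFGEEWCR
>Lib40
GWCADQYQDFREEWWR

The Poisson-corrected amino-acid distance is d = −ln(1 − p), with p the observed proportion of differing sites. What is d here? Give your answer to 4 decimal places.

Differing sites — 4:S/A; 7:P/Y; 11:G/R; 15:C/W.
p = 4/16 = 0.250000.
d = −ln(1 − 0.250000) = −ln(0.750000) = 0.2877.

0.2877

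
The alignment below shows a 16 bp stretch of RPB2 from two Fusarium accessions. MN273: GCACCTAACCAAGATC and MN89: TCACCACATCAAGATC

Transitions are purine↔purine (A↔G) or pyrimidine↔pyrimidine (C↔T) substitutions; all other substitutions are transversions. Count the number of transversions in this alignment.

3

The sequences differ at positions 1 (G/T, transversion), 6 (T/A, transversion), 7 (A/C, transversion), 9 (C/T, transition).
Of the 4 differences, 1 transition and 3 transversions, so the answer is 3.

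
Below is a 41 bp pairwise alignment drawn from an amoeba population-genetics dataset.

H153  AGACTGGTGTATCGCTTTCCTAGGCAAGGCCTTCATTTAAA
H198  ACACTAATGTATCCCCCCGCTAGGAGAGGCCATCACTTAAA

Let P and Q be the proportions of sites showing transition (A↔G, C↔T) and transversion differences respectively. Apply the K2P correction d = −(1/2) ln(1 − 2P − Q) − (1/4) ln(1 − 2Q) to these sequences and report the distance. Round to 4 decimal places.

Differing sites — 2:G/C (Tv); 6:G/A (Ti); 7:G/A (Ti); 14:G/C (Tv); 16:T/C (Ti); 17:T/C (Ti); 18:T/C (Ti); 19:C/G (Tv); 25:C/A (Tv); 26:A/G (Ti); 32:T/A (Tv); 36:T/C (Ti).
Of the 12 differences, 7 transitions and 5 transversions over 41 sites: P = 7/41 = 0.170732, Q = 5/41 = 0.121951.
d = −0.5·ln(0.536585) − 0.25·ln(0.756098) = −0.5·(-0.622530) − 0.25·(-0.279584) = 0.3812.

0.3812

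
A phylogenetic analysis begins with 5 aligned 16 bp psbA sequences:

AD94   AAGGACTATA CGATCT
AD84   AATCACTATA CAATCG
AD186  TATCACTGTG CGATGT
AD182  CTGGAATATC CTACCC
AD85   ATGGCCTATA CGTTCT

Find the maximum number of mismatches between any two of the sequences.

11

Pairwise Hamming distances:
  AD94 vs AD84: 4
  AD94 vs AD186: 6
  AD94 vs AD182: 7
  AD94 vs AD85: 3
  AD84 vs AD186: 6
  AD84 vs AD182: 9
  AD84 vs AD85: 7
  AD186 vs AD182: 11
  AD186 vs AD85: 9
  AD182 vs AD85: 8
The largest is 11, between AD186 and AD182.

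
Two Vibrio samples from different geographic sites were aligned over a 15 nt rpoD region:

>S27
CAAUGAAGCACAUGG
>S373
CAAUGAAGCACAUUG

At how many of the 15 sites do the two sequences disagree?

1

The sequences differ at position 14 (G/U).
That gives 1 mismatch out of 15 aligned sites, so the Hamming distance is 1.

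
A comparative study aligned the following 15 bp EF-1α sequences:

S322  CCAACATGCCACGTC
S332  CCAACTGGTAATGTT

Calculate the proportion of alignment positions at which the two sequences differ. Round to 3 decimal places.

Differing sites — 6:A/T; 7:T/G; 9:C/T; 10:C/A; 12:C/T; 15:C/T.
There are 6 differences over 15 sites, so p = 6/15 = 0.400.

0.400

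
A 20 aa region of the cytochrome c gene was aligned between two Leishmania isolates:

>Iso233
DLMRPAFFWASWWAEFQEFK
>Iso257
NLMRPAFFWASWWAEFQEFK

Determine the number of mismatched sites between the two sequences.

A single mismatch occurs at site 1 (D→N).
That gives 1 mismatch out of 20 aligned sites, so the Hamming distance is 1.

1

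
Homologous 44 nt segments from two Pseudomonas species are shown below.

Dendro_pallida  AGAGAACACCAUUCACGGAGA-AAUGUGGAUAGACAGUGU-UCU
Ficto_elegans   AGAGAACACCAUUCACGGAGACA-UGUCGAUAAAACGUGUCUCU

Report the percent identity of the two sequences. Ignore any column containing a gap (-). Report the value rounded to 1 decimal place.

Excluding the 3 gap columns leaves 41 comparable sites.
Mismatches occur at site 28 (G↔C), site 33 (G↔A), site 35 (C↔A), site 36 (A↔C).
37 of the 41 comparable sites match, so the percent identity is 37/41 × 100 = 90.2%.

90.2%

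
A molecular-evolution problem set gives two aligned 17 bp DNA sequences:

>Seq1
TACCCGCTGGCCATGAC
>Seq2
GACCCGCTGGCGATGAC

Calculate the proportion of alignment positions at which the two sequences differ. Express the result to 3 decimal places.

Mismatches occur at site 1 (T→G), site 12 (C→G).
There are 2 differences over 17 sites, so p = 2/17 = 0.118.

0.118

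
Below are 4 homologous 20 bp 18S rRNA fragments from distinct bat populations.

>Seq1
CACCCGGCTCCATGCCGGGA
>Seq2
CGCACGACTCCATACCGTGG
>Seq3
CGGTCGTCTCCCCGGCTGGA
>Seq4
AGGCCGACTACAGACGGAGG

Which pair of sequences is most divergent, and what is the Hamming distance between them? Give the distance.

Pairwise Hamming distances:
  Seq1 vs Seq2: 6
  Seq1 vs Seq3: 8
  Seq1 vs Seq4: 10
  Seq2 vs Seq3: 10
  Seq2 vs Seq4: 7
  Seq3 vs Seq4: 12
The largest is 12, between Seq3 and Seq4.

12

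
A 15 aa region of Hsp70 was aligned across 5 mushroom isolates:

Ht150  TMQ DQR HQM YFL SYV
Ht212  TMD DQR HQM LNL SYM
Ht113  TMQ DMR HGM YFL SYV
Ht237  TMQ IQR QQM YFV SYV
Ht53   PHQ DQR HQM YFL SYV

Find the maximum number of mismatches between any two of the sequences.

7

Pairwise Hamming distances:
  Ht150 vs Ht212: 4
  Ht150 vs Ht113: 2
  Ht150 vs Ht237: 3
  Ht150 vs Ht53: 2
  Ht212 vs Ht113: 6
  Ht212 vs Ht237: 7
  Ht212 vs Ht53: 6
  Ht113 vs Ht237: 5
  Ht113 vs Ht53: 4
  Ht237 vs Ht53: 5
The largest is 7, between Ht212 and Ht237.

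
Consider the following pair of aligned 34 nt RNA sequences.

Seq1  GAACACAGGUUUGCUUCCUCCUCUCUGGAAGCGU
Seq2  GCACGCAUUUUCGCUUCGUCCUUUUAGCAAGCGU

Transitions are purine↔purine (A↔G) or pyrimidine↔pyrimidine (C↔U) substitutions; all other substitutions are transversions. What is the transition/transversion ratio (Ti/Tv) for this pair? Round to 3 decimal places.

The sequences differ at positions 2 (A/C, transversion), 5 (A/G, transition), 8 (G/U, transversion), 9 (G/U, transversion), 12 (U/C, transition), 18 (C/G, transversion), 23 (C/U, transition), 25 (C/U, transition), 26 (U/A, transversion), 28 (G/C, transversion).
Of the 10 differences, 4 transitions and 6 transversions, so Ti/Tv = 4/6 = 0.667.

0.667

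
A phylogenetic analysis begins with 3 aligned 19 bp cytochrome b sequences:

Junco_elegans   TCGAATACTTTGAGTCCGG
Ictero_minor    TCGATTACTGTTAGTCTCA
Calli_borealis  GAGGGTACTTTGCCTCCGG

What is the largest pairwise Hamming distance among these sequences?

11

Pairwise Hamming distances:
  Junco_elegans vs Ictero_minor: 6
  Junco_elegans vs Calli_borealis: 6
  Ictero_minor vs Calli_borealis: 11
The largest is 11, between Ictero_minor and Calli_borealis.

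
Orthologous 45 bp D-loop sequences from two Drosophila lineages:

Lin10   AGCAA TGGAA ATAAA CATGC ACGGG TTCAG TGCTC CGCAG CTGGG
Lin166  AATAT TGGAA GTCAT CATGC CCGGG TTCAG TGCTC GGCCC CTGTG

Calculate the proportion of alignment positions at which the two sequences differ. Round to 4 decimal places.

The sequences differ at positions 2 (G/A), 3 (C/T), 5 (A/T), 11 (A/G), 13 (A/C), 15 (A/T), 21 (A/C), 36 (C/G), 39 (A/C), 40 (G/C), 44 (G/T).
There are 11 differences over 45 sites, so p = 11/45 = 0.2444.

0.2444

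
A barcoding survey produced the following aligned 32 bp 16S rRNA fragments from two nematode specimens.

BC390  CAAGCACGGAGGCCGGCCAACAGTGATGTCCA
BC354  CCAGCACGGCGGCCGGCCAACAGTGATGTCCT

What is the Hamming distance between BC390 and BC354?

Mismatches occur at site 2 (A/C), site 10 (A/C), site 32 (A/T).
That gives 3 mismatches out of 32 aligned sites, so the Hamming distance is 3.

3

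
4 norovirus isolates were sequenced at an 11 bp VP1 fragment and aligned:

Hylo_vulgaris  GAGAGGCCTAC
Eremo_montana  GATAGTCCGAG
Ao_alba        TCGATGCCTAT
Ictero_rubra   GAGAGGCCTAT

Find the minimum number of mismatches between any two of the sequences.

Pairwise Hamming distances:
  Hylo_vulgaris vs Eremo_montana: 4
  Hylo_vulgaris vs Ao_alba: 4
  Hylo_vulgaris vs Ictero_rubra: 1
  Eremo_montana vs Ao_alba: 7
  Eremo_montana vs Ictero_rubra: 4
  Ao_alba vs Ictero_rubra: 3
The smallest is 1, between Hylo_vulgaris and Ictero_rubra.

1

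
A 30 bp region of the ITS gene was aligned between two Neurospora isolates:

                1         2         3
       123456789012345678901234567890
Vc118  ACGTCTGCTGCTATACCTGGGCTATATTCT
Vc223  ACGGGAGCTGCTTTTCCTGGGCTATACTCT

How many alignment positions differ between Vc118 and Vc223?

Mismatches occur at site 4 (T→G), site 5 (C→G), site 6 (T→A), site 13 (A→T), site 15 (A→T), site 27 (T→C).
That gives 6 mismatches out of 30 aligned sites, so the Hamming distance is 6.

6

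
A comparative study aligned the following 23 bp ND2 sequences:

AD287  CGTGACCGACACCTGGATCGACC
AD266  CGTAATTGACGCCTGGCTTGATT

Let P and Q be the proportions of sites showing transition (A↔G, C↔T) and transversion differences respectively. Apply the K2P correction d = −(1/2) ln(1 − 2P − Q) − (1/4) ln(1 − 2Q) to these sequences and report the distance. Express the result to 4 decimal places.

0.5508

Mismatches occur at site 4 (G→A, transition), site 6 (C→T, transition), site 7 (C→T, transition), site 11 (A→G, transition), site 17 (A→C, transversion), site 19 (C→T, transition), site 22 (C→T, transition), site 23 (C→T, transition).
Of the 8 differences, 7 transitions and 1 transversion over 23 sites: P = 7/23 = 0.304348, Q = 1/23 = 0.043478.
d = −0.5·ln(0.347826) − 0.25·ln(0.913044) = −0.5·(-1.056053) − 0.25·(-0.090971) = 0.5508.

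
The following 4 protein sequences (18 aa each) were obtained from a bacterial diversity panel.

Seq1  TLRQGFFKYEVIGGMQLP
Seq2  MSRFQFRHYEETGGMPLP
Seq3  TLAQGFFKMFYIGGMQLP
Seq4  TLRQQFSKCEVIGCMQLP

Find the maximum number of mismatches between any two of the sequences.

Pairwise Hamming distances:
  Seq1 vs Seq2: 9
  Seq1 vs Seq3: 4
  Seq1 vs Seq4: 4
  Seq2 vs Seq3: 12
  Seq2 vs Seq4: 10
  Seq3 vs Seq4: 7
The largest is 12, between Seq2 and Seq3.

12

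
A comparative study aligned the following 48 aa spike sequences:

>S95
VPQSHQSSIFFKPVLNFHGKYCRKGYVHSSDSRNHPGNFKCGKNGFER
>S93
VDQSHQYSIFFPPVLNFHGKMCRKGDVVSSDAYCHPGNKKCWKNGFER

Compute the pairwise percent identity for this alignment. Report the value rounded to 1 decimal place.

77.1%

Mismatches occur at site 2 (P/D), site 7 (S/Y), site 12 (K/P), site 21 (Y/M), site 26 (Y/D), site 28 (H/V), site 32 (S/A), site 33 (R/Y), site 34 (N/C), site 39 (F/K), site 42 (G/W).
37 of the 48 sites match, so the percent identity is 37/48 × 100 = 77.1%.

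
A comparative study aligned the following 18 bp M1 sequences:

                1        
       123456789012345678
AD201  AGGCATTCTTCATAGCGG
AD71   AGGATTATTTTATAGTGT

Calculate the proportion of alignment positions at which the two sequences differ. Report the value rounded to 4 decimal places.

0.3889

The sequences differ at positions 4 (C/A), 5 (A/T), 7 (T/A), 8 (C/T), 11 (C/T), 16 (C/T), 18 (G/T).
There are 7 differences over 18 sites, so p = 7/18 = 0.3889.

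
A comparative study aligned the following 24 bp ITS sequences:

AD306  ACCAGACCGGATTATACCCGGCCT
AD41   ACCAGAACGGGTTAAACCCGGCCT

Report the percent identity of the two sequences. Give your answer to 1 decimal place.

The sequences differ at positions 7 (C/A), 11 (A/G), 15 (T/A).
21 of the 24 sites match, so the percent identity is 21/24 × 100 = 87.5%.

87.5%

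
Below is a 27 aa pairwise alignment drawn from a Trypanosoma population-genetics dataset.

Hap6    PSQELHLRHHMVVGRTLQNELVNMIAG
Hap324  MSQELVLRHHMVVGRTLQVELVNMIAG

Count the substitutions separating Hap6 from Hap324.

The sequences differ at positions 1 (P/M), 6 (H/V), 19 (N/V).
That gives 3 mismatches out of 27 aligned sites, so the Hamming distance is 3.

3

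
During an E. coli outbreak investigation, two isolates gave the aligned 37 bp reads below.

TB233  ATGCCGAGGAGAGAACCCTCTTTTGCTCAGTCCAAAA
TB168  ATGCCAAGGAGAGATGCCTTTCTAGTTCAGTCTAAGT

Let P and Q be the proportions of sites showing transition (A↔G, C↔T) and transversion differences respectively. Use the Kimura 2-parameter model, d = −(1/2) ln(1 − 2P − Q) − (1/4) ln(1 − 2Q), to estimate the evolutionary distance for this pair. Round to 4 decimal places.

0.3441

Mismatches occur at site 6 (G/A, transition), site 15 (A/T, transversion), site 16 (C/G, transversion), site 20 (C/T, transition), site 22 (T/C, transition), site 24 (T/A, transversion), site 26 (C/T, transition), site 33 (C/T, transition), site 36 (A/G, transition), site 37 (A/T, transversion).
Of the 10 differences, 6 transitions and 4 transversions over 37 sites: P = 6/37 = 0.162162, Q = 4/37 = 0.108108.
d = −0.5·ln(0.567568) − 0.25·ln(0.783784) = −0.5·(-0.566395) − 0.25·(-0.243622) = 0.3441.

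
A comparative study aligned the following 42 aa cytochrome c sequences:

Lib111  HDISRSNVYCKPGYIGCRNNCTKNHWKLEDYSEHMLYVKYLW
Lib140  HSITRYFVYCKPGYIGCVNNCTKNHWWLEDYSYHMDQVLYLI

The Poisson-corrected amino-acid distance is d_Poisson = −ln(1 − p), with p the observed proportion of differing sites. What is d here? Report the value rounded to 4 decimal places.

0.3037

Differing sites — 2:D/S; 4:S/T; 6:S/Y; 7:N/F; 18:R/V; 27:K/W; 33:E/Y; 36:L/D; 37:Y/Q; 39:K/L; 42:W/I.
p = 11/42 = 0.261905.
d = −ln(1 − 0.261905) = −ln(0.738095) = 0.3037.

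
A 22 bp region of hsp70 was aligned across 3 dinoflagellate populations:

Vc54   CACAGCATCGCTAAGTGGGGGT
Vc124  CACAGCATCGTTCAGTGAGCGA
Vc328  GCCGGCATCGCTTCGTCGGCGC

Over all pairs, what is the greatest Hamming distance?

Pairwise Hamming distances:
  Vc54 vs Vc124: 5
  Vc54 vs Vc328: 8
  Vc124 vs Vc328: 9
The largest is 9, between Vc124 and Vc328.

9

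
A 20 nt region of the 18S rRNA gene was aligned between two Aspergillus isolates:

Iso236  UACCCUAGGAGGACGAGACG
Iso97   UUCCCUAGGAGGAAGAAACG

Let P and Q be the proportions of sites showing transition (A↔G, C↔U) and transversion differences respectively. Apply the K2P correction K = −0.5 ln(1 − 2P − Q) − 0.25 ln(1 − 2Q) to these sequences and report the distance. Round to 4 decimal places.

Mismatches occur at site 2 (A/U, transversion), site 14 (C/A, transversion), site 17 (G/A, transition).
Of the 3 differences, 1 transition and 2 transversions over 20 sites: P = 1/20 = 0.050000, Q = 2/20 = 0.100000.
d = −0.5·ln(0.800000) − 0.25·ln(0.800000) = −0.5·(-0.223144) − 0.25·(-0.223144) = 0.1674.

0.1674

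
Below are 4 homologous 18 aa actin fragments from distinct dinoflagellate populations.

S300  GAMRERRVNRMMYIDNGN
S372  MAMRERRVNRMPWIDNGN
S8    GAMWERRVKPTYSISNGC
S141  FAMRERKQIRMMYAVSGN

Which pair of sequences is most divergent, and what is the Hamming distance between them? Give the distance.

13

Pairwise Hamming distances:
  S300 vs S372: 3
  S300 vs S8: 8
  S300 vs S141: 7
  S372 vs S8: 9
  S372 vs S141: 9
  S8 vs S141: 13
The largest is 13, between S8 and S141.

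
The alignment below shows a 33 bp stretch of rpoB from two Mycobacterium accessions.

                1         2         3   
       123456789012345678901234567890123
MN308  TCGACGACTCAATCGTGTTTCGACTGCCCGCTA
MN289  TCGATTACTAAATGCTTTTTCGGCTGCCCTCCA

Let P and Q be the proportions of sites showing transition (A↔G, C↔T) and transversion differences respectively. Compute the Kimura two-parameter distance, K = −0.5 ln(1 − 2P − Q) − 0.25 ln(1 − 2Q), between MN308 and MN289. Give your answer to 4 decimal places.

The sequences differ at positions 5 (C/T, transition), 6 (G/T, transversion), 10 (C/A, transversion), 14 (C/G, transversion), 15 (G/C, transversion), 17 (G/T, transversion), 23 (A/G, transition), 30 (G/T, transversion), 32 (T/C, transition).
Of the 9 differences, 3 transitions and 6 transversions over 33 sites: P = 3/33 = 0.090909, Q = 6/33 = 0.181818.
d = −0.5·ln(0.636364) − 0.25·ln(0.636364) = −0.5·(-0.451985) − 0.25·(-0.451985) = 0.3390.

0.3390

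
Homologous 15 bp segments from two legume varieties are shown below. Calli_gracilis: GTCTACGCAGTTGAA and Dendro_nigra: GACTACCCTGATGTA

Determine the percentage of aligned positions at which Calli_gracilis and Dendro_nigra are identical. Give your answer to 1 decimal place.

Mismatches occur at site 2 (T↔A), site 7 (G↔C), site 9 (A↔T), site 11 (T↔A), site 14 (A↔T).
10 of the 15 sites match, so the percent identity is 10/15 × 100 = 66.7%.

66.7%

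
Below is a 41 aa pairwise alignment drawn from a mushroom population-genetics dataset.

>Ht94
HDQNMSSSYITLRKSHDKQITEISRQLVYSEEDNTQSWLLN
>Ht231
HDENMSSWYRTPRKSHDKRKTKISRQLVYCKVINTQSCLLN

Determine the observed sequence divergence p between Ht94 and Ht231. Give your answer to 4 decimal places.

Differing sites — 3:Q/E; 8:S/W; 10:I/R; 12:L/P; 19:Q/R; 20:I/K; 22:E/K; 30:S/C; 31:E/K; 32:E/V; 33:D/I; 38:W/C.
There are 12 differences over 41 sites, so p = 12/41 = 0.2927.

0.2927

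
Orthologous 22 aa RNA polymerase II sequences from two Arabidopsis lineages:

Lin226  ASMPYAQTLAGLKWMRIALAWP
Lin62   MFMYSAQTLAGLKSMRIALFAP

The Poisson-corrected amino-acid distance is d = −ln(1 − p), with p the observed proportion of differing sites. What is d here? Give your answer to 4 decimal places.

0.3830

Differing sites — 1:A/M; 2:S/F; 4:P/Y; 5:Y/S; 14:W/S; 20:A/F; 21:W/A.
p = 7/22 = 0.318182.
d = −ln(1 − 0.318182) = −ln(0.681818) = 0.3830.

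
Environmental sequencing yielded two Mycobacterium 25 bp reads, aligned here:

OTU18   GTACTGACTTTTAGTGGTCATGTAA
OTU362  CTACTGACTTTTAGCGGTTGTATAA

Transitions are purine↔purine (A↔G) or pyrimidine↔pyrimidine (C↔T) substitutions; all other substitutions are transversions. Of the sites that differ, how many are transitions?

Differing sites — 1:G/C (Tv); 15:T/C (Ti); 19:C/T (Ti); 20:A/G (Ti); 22:G/A (Ti).
Of the 5 differences, 4 transitions and 1 transversion, so the answer is 4.

4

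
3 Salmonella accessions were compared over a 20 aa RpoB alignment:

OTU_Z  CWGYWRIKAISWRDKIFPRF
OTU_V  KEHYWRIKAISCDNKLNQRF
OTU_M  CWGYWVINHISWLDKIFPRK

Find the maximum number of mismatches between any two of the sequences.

13

Pairwise Hamming distances:
  OTU_Z vs OTU_V: 9
  OTU_Z vs OTU_M: 5
  OTU_V vs OTU_M: 13
The largest is 13, between OTU_V and OTU_M.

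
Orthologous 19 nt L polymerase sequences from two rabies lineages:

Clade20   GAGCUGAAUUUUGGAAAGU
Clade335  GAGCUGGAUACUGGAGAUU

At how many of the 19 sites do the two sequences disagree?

The sequences differ at positions 7 (A/G), 10 (U/A), 11 (U/C), 16 (A/G), 18 (G/U).
That gives 5 mismatches out of 19 aligned sites, so the Hamming distance is 5.

5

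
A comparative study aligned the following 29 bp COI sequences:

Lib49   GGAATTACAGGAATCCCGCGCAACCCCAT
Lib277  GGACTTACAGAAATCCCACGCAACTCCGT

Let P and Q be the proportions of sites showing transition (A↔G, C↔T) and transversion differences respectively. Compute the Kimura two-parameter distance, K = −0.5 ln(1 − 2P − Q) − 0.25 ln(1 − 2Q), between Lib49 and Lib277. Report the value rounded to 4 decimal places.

0.2036

The sequences differ at positions 4 (A/C, transversion), 11 (G/A, transition), 18 (G/A, transition), 25 (C/T, transition), 28 (A/G, transition).
Of the 5 differences, 4 transitions and 1 transversion over 29 sites: P = 4/29 = 0.137931, Q = 1/29 = 0.034483.
d = −0.5·ln(0.689655) − 0.25·ln(0.931034) = −0.5·(-0.371564) − 0.25·(-0.071459) = 0.2036.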